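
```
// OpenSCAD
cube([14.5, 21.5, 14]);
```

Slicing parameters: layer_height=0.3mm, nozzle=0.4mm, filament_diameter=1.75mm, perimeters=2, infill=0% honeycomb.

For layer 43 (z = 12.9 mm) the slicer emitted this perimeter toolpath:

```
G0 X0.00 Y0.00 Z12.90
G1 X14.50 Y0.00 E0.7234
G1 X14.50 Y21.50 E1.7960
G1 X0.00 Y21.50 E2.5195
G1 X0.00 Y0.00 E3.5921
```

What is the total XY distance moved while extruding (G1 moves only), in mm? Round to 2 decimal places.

Sum the Euclidean lengths of each G1 segment: total = 72.00 mm.

72.00 mm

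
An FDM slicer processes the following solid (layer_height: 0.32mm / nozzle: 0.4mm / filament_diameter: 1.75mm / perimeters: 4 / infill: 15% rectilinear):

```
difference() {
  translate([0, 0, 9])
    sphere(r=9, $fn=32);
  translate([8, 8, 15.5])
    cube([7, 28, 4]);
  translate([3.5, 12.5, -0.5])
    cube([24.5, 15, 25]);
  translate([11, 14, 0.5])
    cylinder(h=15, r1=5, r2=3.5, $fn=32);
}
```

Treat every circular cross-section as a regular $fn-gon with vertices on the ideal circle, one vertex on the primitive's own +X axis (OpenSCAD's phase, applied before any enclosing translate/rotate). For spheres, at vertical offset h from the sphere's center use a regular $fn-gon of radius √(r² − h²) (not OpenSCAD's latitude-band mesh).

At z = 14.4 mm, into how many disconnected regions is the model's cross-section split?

1

At z = 14.4 mm: the sphere: section is a regular 32-gon, circumradius = √(r²−h²) = √(9²−5.4²) = 7.200; the cube at (8, 8) is not intersected at this z (z outside [15.5, 19.5]); the 24.5×15 cube at (3.5, 12.5) contributes its full rectangle; the cone at (11, 14) (r1=5→r2=3.5) has section circumradius 3.610 here — a regular 32-gon; Taking the first minus the rest: starting from the r=9 sphere, the 24.5×15 cube at (3.5, 12.5) misses the remaining region (no effect); the cone at (11, 14) misses the remaining region (no effect) — 1 connected region. The result has 1 disconnected region.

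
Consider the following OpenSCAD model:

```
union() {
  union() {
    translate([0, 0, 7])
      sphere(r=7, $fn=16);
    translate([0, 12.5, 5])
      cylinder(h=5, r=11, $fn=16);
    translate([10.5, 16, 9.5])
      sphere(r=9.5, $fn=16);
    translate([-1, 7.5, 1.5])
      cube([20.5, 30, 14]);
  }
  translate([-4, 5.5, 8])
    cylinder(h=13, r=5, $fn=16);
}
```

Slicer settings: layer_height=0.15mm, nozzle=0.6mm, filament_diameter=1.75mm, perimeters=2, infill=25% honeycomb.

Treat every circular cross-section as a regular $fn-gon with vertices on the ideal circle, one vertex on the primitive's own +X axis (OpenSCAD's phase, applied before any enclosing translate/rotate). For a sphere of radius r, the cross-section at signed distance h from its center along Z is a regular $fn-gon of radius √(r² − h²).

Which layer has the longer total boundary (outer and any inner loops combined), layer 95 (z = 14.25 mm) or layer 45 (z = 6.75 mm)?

layer 45 (z = 6.75 mm)

Layer 95 (z = 14.25): the sphere does not reach this height (|z−center|=7.250 > r=7); the cylinder at (0, 12.5) is not intersected at this z (z outside [5, 10]); the r=9.5 sphere at (10.5, 16) slices to a regular 16-gon of circumradius 8.227 (√(r²−h²) with h=4.75 from center) (perimeter = 2·16·8.227·sin(180°/16) = 51.36 mm); the 20.5×30 cube at (-1, 7.5) contributes its full rectangle (perimeter 101.00 mm); Taking the union: the r=9.5 sphere at (10.5, 16) lies entirely inside the 20.5×30 cube at (-1, 7.5), so the union is just the 20.5×30 cube at (-1, 7.5) — boundary = 101.00 mm; the r=5 cylinder at (-4, 5.5) contributes a regular 16-gon of circumradius 5 (perimeter = 2·16·5.000·sin(180°/16) = 31.21 mm); Merging all regions: the regions partially overlap (shared area 1.71 mm²), so the edge portions inside another operand are dropped and the merged outline is re-measured after clipping — boundary = 126.27 mm. So its perimeter = 126.27 mm. Layer 45 (z = 6.75): the sphere: section is a regular 16-gon, circumradius = √(r²−h²) = √(7²−0.25²) = 6.996 (perimeter = 2·16·6.996·sin(180°/16) = 43.67 mm); the cylinder at (0, 12.5): section is a regular 16-gon, circumradius r=11 (perimeter = 2·16·11.000·sin(180°/16) = 68.67 mm); the r=9.5 sphere at (10.5, 16) contributes a regular 16-gon of circumradius √(9.5²−2.75²) = 9.093 (perimeter = 2·16·9.093·sin(180°/16) = 56.77 mm); the 20.5×30 cube at (-1, 7.5) contributes its full rectangle (perimeter 101.00 mm); Merging all regions: the regions partially overlap (shared area 456.63 mm²), so the edge portions inside another operand are dropped and the merged outline is re-measured after clipping — boundary = 136.23 mm; the cylinder at (-4, 5.5) is not intersected at this z (z outside [8, 21]); Combining (union): only that combined region is present, so the union is just that shape — boundary = 136.23 mm. So its perimeter = 136.23 mm. Layer 45 is larger (136.23 vs 126.27 mm).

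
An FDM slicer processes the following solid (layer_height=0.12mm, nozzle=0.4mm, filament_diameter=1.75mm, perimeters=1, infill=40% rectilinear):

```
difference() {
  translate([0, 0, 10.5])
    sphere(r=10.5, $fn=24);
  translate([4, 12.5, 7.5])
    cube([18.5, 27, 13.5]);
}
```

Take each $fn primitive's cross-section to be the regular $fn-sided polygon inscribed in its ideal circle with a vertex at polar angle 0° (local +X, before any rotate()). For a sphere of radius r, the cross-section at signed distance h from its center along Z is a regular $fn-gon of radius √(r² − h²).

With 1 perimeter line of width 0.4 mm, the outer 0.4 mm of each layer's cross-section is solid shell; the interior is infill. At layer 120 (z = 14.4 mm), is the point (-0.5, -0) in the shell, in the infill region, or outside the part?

At z = 14.4 mm: the sphere: section is a regular 24-gon, circumradius = √(r²−h²) = √(10.5²−3.9²) = 9.749; the cube at (4, 12.5) (footprint 18.5×27) is included at this height; After the difference (first − rest): starting from the r=10.5 sphere, the 18.5×27 cube at (4, 12.5) misses the remaining region (no effect) — 1 connected region. Overall, the cross-section is a single solid region. The nearest boundary edge runs (-9.42, -2.52)→(-9.75, 0.00); distance from the point to it = 9.17 mm. The point is inside the cross-section and 9.17 mm from the nearest boundary — more than the 0.4 mm shell width (1 × 0.4), so it's in the infill interior.

infill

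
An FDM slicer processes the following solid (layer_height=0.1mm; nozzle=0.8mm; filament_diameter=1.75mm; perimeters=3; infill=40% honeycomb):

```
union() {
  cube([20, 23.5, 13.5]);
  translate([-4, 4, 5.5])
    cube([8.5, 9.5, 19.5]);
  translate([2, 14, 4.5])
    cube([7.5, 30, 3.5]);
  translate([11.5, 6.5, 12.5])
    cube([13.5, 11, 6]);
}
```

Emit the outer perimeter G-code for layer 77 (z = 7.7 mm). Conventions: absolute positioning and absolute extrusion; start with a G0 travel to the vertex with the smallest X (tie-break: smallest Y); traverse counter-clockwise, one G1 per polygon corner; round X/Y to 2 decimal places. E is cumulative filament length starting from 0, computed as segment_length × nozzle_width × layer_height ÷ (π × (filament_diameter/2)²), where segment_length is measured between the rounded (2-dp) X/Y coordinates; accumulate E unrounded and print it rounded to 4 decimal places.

At z = 7.7 mm: the cube is present — its section is the full 20×23.5 rectangle; the 8.5×9.5 cube at (-4, 4) contributes its full rectangle; the cube at (2, 14) (footprint 7.5×30) is included at this height; the cube at (11.5, 6.5) does not reach this height (z outside [12.5, 18.5]); Merging all regions: the regions partially overlap (shared area 114.00 mm²), so overlapping operands fuse into one piece — 1 connected region. The outline is a single polygon with 12 vertices. Extrusion per mm of travel: 0.8 × 0.1 / (π × 0.875²) = 0.033260. Accumulating E over each segment gives final E = 4.5234.

G0 X-4.00 Y4.00 Z7.70
G1 X0.00 Y4.00 E0.1330
G1 X0.00 Y0.00 E0.2661
G1 X20.00 Y0.00 E0.9313
G1 X20.00 Y23.50 E1.7129
G1 X9.50 Y23.50 E2.0621
G1 X9.50 Y44.00 E2.7440
G1 X2.00 Y44.00 E2.9934
G1 X2.00 Y23.50 E3.6752
G1 X0.00 Y23.50 E3.7418
G1 X0.00 Y13.50 E4.0744
G1 X-4.00 Y13.50 E4.2074
G1 X-4.00 Y4.00 E4.5234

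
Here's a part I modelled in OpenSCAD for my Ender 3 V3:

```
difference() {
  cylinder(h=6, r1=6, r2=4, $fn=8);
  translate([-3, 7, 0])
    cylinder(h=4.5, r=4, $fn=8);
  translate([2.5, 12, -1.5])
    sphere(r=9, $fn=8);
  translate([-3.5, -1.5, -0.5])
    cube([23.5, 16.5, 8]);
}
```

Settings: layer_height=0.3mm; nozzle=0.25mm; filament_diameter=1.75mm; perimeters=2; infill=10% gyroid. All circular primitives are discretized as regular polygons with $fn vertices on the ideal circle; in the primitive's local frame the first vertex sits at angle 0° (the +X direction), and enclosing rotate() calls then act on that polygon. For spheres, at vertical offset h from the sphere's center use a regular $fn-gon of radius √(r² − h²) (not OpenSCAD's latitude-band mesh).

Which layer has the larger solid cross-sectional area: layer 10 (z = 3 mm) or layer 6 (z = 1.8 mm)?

layer 6 (z = 1.8 mm)

Layer 10 (z = 3): the cone contributes a regular 8-gon of circumradius 5.000 (interpolated between r1=6 and r2=4 at t=0.500) (area = (8/2)·5.000²·sin(360°/8) = 70.71 mm²); the r=4 cylinder at (-3, 7) contributes a regular 8-gon of circumradius 4 (area = (8/2)·4.000²·sin(360°/8) = 45.25 mm²); the r=9 sphere at (2.5, 12) contributes a regular 8-gon of circumradius √(9²−4.5²) = 7.794 (area = (8/2)·7.794²·sin(360°/8) = 171.83 mm²); the 23.5×16.5 cube at (-3.5, -1.5) contributes its full rectangle (area 387.75 mm²); After the difference (first − rest): starting from the cone (70.71 mm²), the r=4 cylinder at (-3, 7) partially overlaps it — only the 2.58 mm² overlap (of its 45.25 mm²) is removed, clipping the outline; the r=9 sphere at (2.5, 12) misses the remaining region (no effect); the 23.5×16.5 cube at (-3.5, -1.5) partially overlaps it — only the 42.38 mm² overlap (of its 387.75 mm²) is removed, clipping the outline — area = 25.76 mm². So its area = 25.76 mm². Layer 6 (z = 1.8): the cone contributes a regular 8-gon of circumradius 5.400 (interpolated between r1=6 and r2=4 at t=0.300) (area = (8/2)·5.400²·sin(360°/8) = 82.48 mm²); the r=4 cylinder at (-3, 7) contributes a regular 8-gon of circumradius 4 (area = (8/2)·4.000²·sin(360°/8) = 45.25 mm²); the r=9 sphere at (2.5, 12) contributes a regular 8-gon of circumradius √(9²−3.3²) = 8.373 (area = (8/2)·8.373²·sin(360°/8) = 198.30 mm²); the cube at (-3.5, -1.5) (footprint 23.5×16.5) is included at this height (area 387.75 mm²); Taking the first minus the rest: starting from the cone (82.48 mm²), the r=4 cylinder at (-3, 7) partially overlaps it — only the 4.27 mm² overlap (of its 45.25 mm²) is removed, clipping the outline; the r=9 sphere at (2.5, 12) partially overlaps it — only the 2.06 mm² overlap (of its 198.30 mm²) is removed, clipping the outline; the 23.5×16.5 cube at (-3.5, -1.5) partially overlaps it — only the 43.77 mm² overlap (of its 387.75 mm²) is removed, clipping the outline — area = 32.38 mm². So its area = 32.38 mm². Layer 6 is larger (32.38 vs 25.76 mm²).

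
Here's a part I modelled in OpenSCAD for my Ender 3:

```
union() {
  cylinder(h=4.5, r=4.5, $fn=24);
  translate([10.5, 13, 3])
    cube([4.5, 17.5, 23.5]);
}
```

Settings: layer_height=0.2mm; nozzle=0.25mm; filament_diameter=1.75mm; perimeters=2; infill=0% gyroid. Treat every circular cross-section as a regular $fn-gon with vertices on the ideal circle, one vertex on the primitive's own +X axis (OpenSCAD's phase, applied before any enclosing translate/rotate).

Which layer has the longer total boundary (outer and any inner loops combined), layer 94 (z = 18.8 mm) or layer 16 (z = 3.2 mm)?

Layer 94 (z = 18.8): the cylinder is absent (z outside [0, 4.5]); the 4.5×17.5 cube at (10.5, 13) contributes its full rectangle (perimeter 44.00 mm); Combining (union): only the 4.5×17.5 cube at (10.5, 13) is present, so the union is just that shape — boundary = 44.00 mm. So its perimeter = 44.00 mm. Layer 16 (z = 3.2): the r=4.5 cylinder contributes a regular 24-gon of circumradius 4.5 (perimeter = 2·24·4.500·sin(180°/24) = 28.19 mm); the cube at (10.5, 13) (footprint 4.5×17.5) is included at this height (perimeter 44.00 mm); Merging all regions: the 2 present regions are separate (no shared area or edge), so areas and boundary lengths simply add and each stays a separate island — boundary = 72.19 mm. So its perimeter = 72.19 mm. Layer 16 is larger (72.19 vs 44.00 mm).

layer 16 (z = 3.2 mm)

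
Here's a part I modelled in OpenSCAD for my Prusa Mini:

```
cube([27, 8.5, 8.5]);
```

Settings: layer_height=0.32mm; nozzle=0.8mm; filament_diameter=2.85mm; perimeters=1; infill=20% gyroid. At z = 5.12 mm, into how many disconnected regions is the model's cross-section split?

At z = 5.12 mm: the cube is present — its section is the full 27×8.5 rectangle. The result has 1 disconnected region.

1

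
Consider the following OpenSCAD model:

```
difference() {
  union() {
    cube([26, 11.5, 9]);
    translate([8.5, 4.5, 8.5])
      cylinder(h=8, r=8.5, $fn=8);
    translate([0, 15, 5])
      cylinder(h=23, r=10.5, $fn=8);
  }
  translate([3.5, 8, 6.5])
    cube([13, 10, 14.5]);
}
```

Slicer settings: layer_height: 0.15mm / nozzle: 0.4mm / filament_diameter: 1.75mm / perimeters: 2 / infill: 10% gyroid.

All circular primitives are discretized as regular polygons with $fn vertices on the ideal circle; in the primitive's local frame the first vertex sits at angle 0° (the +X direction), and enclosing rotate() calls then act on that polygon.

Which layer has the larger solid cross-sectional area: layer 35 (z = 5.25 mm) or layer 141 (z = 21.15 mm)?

Layer 35 (z = 5.25): the 26×11.5 cube contributes its full rectangle (area 299.00 mm²); the cylinder at (8.5, 4.5) does not reach this height (z outside [8.5, 16.5]); the cylinder at (0, 15): section is a regular 8-gon, circumradius r=10.5 (area = (8/2)·10.500²·sin(360°/8) = 311.83 mm²); Merging all regions: the regions partially overlap — summed areas 610.83 mm² minus the doubly-counted overlap 43.75 mm² gives 567.09 mm² — area = 567.09 mm²; the cube at (3.5, 8) is absent (z outside [6.5, 21]); Taking the first minus the rest: none of the subtracted shapes is present at this height, so the result so far is unchanged — area = 567.09 mm². So its area = 567.09 mm². Layer 141 (z = 21.15): the cube does not reach this height (z outside [0, 9]); the cylinder at (8.5, 4.5) is absent (z outside [8.5, 16.5]); the r=10.5 cylinder at (0, 15) gives a regular 8-gon of circumradius 10.5 (constant along its height) (area = (8/2)·10.500²·sin(360°/8) = 311.83 mm²); Taking the union: only the r=10.5 cylinder at (0, 15) is present, so the union is just that shape — area = 311.83 mm²; the cube at (3.5, 8) is absent (z outside [6.5, 21]); After the difference (first − rest): none of the subtracted shapes is present at this height, so that combined region is unchanged — area = 311.83 mm². So its area = 311.83 mm². Layer 35 is larger (567.09 vs 311.83 mm²).

layer 35 (z = 5.25 mm)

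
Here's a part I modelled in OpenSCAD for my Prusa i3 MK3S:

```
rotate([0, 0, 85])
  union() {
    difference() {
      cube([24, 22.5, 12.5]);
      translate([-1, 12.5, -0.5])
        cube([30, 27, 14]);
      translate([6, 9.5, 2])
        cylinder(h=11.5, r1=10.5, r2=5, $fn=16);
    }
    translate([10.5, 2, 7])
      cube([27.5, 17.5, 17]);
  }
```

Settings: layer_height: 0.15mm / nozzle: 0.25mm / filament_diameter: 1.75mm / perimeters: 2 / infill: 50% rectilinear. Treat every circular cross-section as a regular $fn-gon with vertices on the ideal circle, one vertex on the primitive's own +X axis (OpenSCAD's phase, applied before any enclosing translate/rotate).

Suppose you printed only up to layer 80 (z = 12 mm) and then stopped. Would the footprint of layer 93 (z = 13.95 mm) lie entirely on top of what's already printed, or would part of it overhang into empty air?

Compare the two slices. At z = 12: the cube is present — its section is the full 24×22.5 rectangle (area 540.00 mm²); the cube at (-1, 12.5) is present — its section is the full 30×27 rectangle (area 810.00 mm²); the cone at (6, 9.5): at t=0.870 of its height the radius interpolates to r₁+(r₂−r₁)t = 5.717, giving a regular 16-gon of that circumradius (area = (16/2)·5.717²·sin(360°/16) = 100.07 mm²); After the difference (first − rest): starting from the 24×22.5 cube (540.00 mm²), the 30×27 cube at (-1, 12.5) partially overlaps it — only the 240.00 mm² overlap (of its 810.00 mm²) is removed, clipping the outline; the cone at (6, 9.5) partially overlaps it — only the 82.24 mm² overlap (of its 100.07 mm²) is removed, clipping the outline — area = 217.76 mm²; the cube at (10.5, 2) is present — its section is the full 27.5×17.5 rectangle (area 481.25 mm²); Taking the union: the regions partially overlap — summed areas 699.01 mm² minus the doubly-counted overlap 136.50 mm² gives 562.51 mm² — area = 562.51 mm²; (rotated 85° about Z; rotation is an isometry so areas/perimeters/island counts are preserved). At z = 13.95: the cube is absent (z outside [0, 12.5]); the cube at (-1, 12.5) is absent (z outside [-0.5, 13.5]); the cone at (6, 9.5) does not reach this height (z outside [2, 13.5]); Subtracting the remaining from the first: the first operand is absent here, so nothing remains; the 27.5×17.5 cube at (10.5, 2) contributes its full rectangle (area 481.25 mm²); Merging all regions: only the 27.5×17.5 cube at (10.5, 2) is present, so the union is just that shape — area = 481.25 mm²; (rotated 85° about Z; rotation is an isometry so areas/perimeters/island counts are preserved). Checking containment: the cross-section at z = 13.95 is a subset of the cross-section at z = 12.

entirely on top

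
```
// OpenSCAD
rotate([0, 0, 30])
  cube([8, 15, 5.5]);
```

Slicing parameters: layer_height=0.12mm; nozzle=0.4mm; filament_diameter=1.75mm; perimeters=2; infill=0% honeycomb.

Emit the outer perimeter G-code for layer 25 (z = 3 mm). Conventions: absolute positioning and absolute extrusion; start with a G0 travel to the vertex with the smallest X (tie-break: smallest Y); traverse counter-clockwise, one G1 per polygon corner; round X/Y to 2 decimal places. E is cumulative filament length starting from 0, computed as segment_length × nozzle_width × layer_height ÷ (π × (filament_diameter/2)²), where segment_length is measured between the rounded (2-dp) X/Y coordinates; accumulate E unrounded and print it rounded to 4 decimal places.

At z = 3 mm: the cube (footprint 8×15) is included at this height; (rotated 30° about Z; rotation is an isometry so areas/perimeters/island counts are preserved). The outline is a single polygon with 4 vertices. Extrusion per mm of travel: 0.4 × 0.12 / (π × 0.875²) = 0.019956. Accumulating E over each segment gives final E = 0.9180.

G0 X-7.50 Y12.99 Z3.00
G1 X0.00 Y0.00 E0.2993
G1 X6.93 Y4.00 E0.4590
G1 X-0.57 Y16.99 E0.7583
G1 X-7.50 Y12.99 E0.9180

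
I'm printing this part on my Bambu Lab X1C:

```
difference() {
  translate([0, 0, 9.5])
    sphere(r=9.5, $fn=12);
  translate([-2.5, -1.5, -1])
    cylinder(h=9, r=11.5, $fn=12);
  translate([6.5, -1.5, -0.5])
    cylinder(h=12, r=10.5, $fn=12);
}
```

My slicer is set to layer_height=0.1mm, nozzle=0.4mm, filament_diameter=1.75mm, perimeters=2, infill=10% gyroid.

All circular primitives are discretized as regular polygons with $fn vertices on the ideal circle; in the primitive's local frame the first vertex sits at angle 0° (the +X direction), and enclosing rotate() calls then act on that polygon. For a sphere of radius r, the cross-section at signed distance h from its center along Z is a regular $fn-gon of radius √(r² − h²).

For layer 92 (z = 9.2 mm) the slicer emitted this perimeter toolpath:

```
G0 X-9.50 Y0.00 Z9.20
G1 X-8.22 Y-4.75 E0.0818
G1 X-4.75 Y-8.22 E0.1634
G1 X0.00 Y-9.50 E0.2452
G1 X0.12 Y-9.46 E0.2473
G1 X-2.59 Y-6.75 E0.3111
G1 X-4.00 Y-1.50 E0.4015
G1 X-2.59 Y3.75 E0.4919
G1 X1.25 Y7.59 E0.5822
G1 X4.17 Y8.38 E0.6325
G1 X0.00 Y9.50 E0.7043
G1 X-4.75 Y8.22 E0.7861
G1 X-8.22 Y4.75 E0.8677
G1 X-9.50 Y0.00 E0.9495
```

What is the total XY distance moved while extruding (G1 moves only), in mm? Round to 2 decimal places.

Sum the Euclidean lengths of each G1 segment: total = 57.10 mm.

57.10 mm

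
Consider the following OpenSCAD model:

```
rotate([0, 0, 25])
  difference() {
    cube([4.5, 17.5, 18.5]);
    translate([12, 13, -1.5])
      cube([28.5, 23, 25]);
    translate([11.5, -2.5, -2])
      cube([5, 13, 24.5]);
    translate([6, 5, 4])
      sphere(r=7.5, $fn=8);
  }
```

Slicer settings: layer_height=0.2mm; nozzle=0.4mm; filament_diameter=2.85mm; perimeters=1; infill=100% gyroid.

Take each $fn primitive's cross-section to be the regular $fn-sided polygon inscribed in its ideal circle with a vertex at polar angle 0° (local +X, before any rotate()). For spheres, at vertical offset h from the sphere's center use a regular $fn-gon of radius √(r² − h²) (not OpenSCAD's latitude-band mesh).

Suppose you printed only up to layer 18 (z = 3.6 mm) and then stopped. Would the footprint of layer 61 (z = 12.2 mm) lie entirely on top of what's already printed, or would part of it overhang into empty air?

part overhangs

Compare the two slices. At z = 3.6: the cube (footprint 4.5×17.5) is included at this height (area 78.75 mm²); the cube at (12, 13) (footprint 28.5×23) is included at this height (area 655.50 mm²); the 5×13 cube at (11.5, -2.5) contributes its full rectangle (area 65.00 mm²); the r=7.5 sphere at (6, 5) slices to a regular 8-gon of circumradius 7.489 (√(r²−h²) with h=0.4 from center) (area = (8/2)·7.489²·sin(360°/8) = 158.65 mm²); Taking the first minus the rest: starting from the 4.5×17.5 cube (78.75 mm²), the 28.5×23 cube at (12, 13) misses the remaining region (no effect); the 5×13 cube at (11.5, -2.5) misses the remaining region (no effect); the r=7.5 sphere at (6, 5) partially overlaps it — only the 48.31 mm² overlap (of its 158.65 mm²) is removed, clipping the outline — area = 30.44 mm²; (whole slice rotated 25° about Z — lengths, areas and connectivity unchanged). At z = 12.2: the cube (footprint 4.5×17.5) is included at this height (area 78.75 mm²); the cube at (12, 13) (footprint 28.5×23) is included at this height (area 655.50 mm²); the 5×13 cube at (11.5, -2.5) contributes its full rectangle (area 65.00 mm²); the sphere at (6, 5) is not intersected at this z (|z−center|=8.200 > r=7.5); Subtracting the remaining from the first: starting from the 4.5×17.5 cube (78.75 mm²), the 28.5×23 cube at (12, 13) misses the remaining region (no effect); the 5×13 cube at (11.5, -2.5) misses the remaining region (no effect) — area = 78.75 mm²; (rotated 25° about Z; rotation is an isometry so areas/perimeters/island counts are preserved). Checking containment: at z = 12.2 the cross-section extends beyond the z = 3.6 cross-section by about 48.31 mm².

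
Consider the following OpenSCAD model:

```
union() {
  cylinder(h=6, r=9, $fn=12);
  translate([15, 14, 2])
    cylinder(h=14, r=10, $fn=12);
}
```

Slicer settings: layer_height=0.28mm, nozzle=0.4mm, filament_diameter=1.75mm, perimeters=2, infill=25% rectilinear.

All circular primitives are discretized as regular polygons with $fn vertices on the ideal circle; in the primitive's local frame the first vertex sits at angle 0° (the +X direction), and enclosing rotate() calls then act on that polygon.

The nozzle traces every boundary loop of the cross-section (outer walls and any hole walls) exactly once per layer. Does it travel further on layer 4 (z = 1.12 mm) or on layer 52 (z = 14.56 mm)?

Layer 4 (z = 1.12): the cylinder: section is a regular 12-gon, circumradius r=9 (perimeter = 2·12·9.000·sin(180°/12) = 55.90 mm); the cylinder at (15, 14) does not reach this height (z outside [2, 16]); Taking the union: only the r=9 cylinder is present, so the union is just that shape — boundary = 55.90 mm. So its perimeter = 55.90 mm. Layer 52 (z = 14.56): the cylinder does not reach this height (z outside [0, 6]); the cylinder at (15, 14): section is a regular 12-gon, circumradius r=10 (perimeter = 2·12·10.000·sin(180°/12) = 62.12 mm); Merging all regions: only the r=10 cylinder at (15, 14) is present, so the union is just that shape — boundary = 62.12 mm. So its perimeter = 62.12 mm. Layer 52 is larger (62.12 vs 55.90 mm).

layer 52 (z = 14.56 mm)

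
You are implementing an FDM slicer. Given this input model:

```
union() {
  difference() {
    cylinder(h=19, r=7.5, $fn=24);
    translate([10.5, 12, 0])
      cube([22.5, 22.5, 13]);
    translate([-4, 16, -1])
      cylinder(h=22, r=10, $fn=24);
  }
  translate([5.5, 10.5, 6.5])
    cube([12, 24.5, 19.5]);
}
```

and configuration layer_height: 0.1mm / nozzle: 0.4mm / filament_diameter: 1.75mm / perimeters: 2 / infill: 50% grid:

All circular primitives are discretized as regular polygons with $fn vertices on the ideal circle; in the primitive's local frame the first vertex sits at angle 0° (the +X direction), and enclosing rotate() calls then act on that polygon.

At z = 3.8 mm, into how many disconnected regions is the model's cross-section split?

1

At z = 3.8 mm: the r=7.5 cylinder contributes a regular 24-gon of circumradius 7.5; the cube at (10.5, 12) is present — its section is the full 22.5×22.5 rectangle; the r=10 cylinder at (-4, 16) gives a regular 24-gon of circumradius 10 (constant along its height); Taking the first minus the rest: starting from the r=7.5 cylinder, the 22.5×22.5 cube at (10.5, 12) misses the remaining region (no effect); the r=10 cylinder at (-4, 16) partially overlaps it — only the 3.36 mm² overlap (of its 310.58 mm²) is removed, clipping the outline — 1 connected region; the cube at (5.5, 10.5) does not reach this height (z outside [6.5, 26]); Combining (union): only the result so far is present, so the union is just that shape — 1 connected region. The result has 1 disconnected region.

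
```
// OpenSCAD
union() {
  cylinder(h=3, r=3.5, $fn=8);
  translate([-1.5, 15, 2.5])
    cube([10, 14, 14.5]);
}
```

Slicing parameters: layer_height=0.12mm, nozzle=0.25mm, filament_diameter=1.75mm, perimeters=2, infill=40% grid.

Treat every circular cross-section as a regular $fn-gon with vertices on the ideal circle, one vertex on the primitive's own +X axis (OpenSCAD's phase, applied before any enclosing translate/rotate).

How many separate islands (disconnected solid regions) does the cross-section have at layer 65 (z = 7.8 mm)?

At z = 7.8 mm: the cylinder is not intersected at this z (z outside [0, 3]); the cube at (-1.5, 15) is present — its section is the full 10×14 rectangle; Combining (union): only the 10×14 cube at (-1.5, 15) is present, so the union is just that shape — 1 connected region. Overall, the cross-section is a single solid region. Island count = 1.

1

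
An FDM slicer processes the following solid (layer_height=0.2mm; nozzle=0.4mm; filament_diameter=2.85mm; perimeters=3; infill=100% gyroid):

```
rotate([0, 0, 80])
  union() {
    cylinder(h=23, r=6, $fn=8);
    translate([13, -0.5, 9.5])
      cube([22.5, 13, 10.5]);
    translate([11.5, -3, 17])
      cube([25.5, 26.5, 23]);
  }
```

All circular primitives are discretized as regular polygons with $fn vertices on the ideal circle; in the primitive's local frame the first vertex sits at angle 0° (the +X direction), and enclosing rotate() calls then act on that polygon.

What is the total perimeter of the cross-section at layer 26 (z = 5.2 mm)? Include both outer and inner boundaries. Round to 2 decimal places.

At z = 5.2 mm: the r=6 cylinder gives a regular 8-gon of circumradius 6 (constant along its height) (perimeter = 2·8·6.000·sin(180°/8) = 36.74 mm); the cube at (13, -0.5) does not reach this height (z outside [9.5, 20]); the cube at (11.5, -3) does not reach this height (z outside [17, 40]); Taking the union: only the r=6 cylinder is present, so the union is just that shape — boundary = 36.74 mm; (whole slice rotated 80° about Z — lengths, areas and connectivity unchanged). Overall, the cross-section is a single solid region. Total boundary length (outer) = 36.74 mm.

36.74 mm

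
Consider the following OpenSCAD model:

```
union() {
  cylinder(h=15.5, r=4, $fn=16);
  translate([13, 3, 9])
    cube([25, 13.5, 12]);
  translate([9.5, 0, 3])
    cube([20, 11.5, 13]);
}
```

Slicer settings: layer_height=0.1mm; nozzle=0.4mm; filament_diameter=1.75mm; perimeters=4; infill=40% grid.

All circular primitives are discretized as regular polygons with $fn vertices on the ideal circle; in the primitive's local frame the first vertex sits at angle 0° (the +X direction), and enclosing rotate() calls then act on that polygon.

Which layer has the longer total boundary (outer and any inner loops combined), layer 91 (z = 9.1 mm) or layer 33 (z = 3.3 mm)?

layer 91 (z = 9.1 mm)

Layer 91 (z = 9.1): the r=4 cylinder contributes a regular 16-gon of circumradius 4 (perimeter = 2·16·4.000·sin(180°/16) = 24.97 mm); the cube at (13, 3) is present — its section is the full 25×13.5 rectangle (perimeter 77.00 mm); the cube at (9.5, 0) (footprint 20×11.5) is included at this height (perimeter 63.00 mm); Merging all regions: the regions partially overlap (shared area 140.25 mm²), so the edge portions inside another operand are dropped and the merged outline is re-measured after clipping — boundary = 114.97 mm. So its perimeter = 114.97 mm. Layer 33 (z = 3.3): the r=4 cylinder contributes a regular 16-gon of circumradius 4 (perimeter = 2·16·4.000·sin(180°/16) = 24.97 mm); the cube at (13, 3) does not reach this height (z outside [9, 21]); the cube at (9.5, 0) is present — its section is the full 20×11.5 rectangle (perimeter 63.00 mm); Merging all regions: the 2 present regions are separate (no shared area or edge), so areas and boundary lengths simply add and each stays a separate island — boundary = 87.97 mm. So its perimeter = 87.97 mm. Layer 91 is larger (114.97 vs 87.97 mm).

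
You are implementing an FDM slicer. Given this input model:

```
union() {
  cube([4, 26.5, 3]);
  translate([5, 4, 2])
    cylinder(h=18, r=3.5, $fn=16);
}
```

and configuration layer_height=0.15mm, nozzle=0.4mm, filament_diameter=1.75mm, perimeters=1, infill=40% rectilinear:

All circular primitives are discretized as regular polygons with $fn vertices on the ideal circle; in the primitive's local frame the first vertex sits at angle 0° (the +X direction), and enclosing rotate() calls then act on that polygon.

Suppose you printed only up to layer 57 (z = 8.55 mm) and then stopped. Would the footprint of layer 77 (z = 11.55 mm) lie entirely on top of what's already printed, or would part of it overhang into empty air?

Compare the two slices. At z = 8.55: the cube does not reach this height (z outside [0, 3]); the r=3.5 cylinder at (5, 4) gives a regular 16-gon of circumradius 3.5 (constant along its height) (area = (16/2)·3.500²·sin(360°/16) = 37.50 mm²); Merging all regions: only the r=3.5 cylinder at (5, 4) is present, so the union is just that shape — area = 37.50 mm². At z = 11.55: the cube does not reach this height (z outside [0, 3]); the cylinder at (5, 4): section is a regular 16-gon, circumradius r=3.5 (area = (16/2)·3.500²·sin(360°/16) = 37.50 mm²); Combining (union): only the r=3.5 cylinder at (5, 4) is present, so the union is just that shape — area = 37.50 mm². Checking containment: the cross-section at z = 11.55 is a subset of the cross-section at z = 8.55.

entirely on top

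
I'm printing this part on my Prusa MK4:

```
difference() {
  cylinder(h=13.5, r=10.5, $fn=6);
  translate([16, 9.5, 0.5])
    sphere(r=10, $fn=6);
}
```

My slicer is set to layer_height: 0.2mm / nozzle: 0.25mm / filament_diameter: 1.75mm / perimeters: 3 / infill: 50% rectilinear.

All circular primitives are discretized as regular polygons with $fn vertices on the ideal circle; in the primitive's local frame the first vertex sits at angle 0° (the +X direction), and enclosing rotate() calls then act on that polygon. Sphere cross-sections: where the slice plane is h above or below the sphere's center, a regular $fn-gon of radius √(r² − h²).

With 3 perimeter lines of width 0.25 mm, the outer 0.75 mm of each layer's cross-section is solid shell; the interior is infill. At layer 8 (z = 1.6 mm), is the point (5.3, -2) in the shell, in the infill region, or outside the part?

At z = 1.6 mm: the r=10.5 cylinder gives a regular 6-gon of circumradius 10.5 (constant along its height); the r=10 sphere at (16, 9.5) slices to a regular 6-gon of circumradius 9.939 (√(r²−h²) with h=1.1 from center); Subtracting the remaining from the first: starting from the r=10.5 cylinder, the r=10 sphere at (16, 9.5) misses the remaining region (no effect) — 1 connected region. Overall, the cross-section is a single solid region. The nearest boundary edge runs (10.50, 0.00)→(5.25, -9.09); distance from the point to it = 3.50 mm. The point is inside the cross-section and 3.50 mm from the nearest boundary — more than the 0.75 mm shell width (3 × 0.25), so it's in the infill interior.

infill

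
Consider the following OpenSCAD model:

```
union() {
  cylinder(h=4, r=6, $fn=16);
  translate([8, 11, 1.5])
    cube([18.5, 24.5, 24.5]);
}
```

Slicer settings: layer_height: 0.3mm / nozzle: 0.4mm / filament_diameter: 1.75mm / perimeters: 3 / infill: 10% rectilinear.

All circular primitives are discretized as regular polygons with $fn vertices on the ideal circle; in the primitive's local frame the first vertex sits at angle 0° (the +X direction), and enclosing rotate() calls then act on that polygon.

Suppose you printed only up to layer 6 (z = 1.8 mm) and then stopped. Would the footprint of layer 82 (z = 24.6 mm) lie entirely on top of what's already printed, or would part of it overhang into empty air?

Compare the two slices. At z = 1.8: the r=6 cylinder gives a regular 16-gon of circumradius 6 (constant along its height) (area = (16/2)·6.000²·sin(360°/16) = 110.21 mm²); the cube at (8, 11) is present — its section is the full 18.5×24.5 rectangle (area 453.25 mm²); Combining (union): the 2 present regions are separate (no shared area or edge), so areas and boundary lengths simply add and each stays a separate island — area = 563.46 mm². At z = 24.6: the cylinder does not reach this height (z outside [0, 4]); the cube at (8, 11) is present — its section is the full 18.5×24.5 rectangle (area 453.25 mm²); Merging all regions: only the 18.5×24.5 cube at (8, 11) is present, so the union is just that shape — area = 453.25 mm². Checking containment: the cross-section at z = 24.6 is a subset of the cross-section at z = 1.8.

entirely on top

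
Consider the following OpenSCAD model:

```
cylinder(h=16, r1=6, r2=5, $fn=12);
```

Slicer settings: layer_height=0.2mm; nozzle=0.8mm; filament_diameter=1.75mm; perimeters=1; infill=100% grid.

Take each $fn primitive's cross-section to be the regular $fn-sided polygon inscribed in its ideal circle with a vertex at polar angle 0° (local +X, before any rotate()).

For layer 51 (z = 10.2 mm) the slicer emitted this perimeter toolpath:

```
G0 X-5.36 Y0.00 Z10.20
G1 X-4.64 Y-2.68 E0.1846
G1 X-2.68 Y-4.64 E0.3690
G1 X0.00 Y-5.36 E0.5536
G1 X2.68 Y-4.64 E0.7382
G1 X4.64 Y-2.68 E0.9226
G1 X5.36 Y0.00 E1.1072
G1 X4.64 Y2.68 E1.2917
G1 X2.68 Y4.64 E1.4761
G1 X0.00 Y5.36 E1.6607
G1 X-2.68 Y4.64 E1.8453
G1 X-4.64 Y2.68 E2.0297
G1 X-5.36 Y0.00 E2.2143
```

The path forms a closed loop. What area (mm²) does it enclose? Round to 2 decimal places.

86.15 mm²

Apply the shoelace formula to the sequence of (X, Y) vertices; enclosed area = 86.15 mm².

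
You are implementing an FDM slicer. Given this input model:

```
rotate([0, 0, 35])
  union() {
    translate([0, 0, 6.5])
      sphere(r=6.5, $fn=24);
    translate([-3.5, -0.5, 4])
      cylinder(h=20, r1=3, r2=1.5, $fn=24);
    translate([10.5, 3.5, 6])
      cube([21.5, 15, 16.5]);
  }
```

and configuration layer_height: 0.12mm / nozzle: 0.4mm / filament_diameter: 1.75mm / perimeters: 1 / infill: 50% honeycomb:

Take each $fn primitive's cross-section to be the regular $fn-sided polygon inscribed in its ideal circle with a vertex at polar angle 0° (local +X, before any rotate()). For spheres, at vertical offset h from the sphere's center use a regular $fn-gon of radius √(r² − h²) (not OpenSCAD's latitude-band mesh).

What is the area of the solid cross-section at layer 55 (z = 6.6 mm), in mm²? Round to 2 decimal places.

At z = 6.6 mm: the r=6.5 sphere slices to a regular 24-gon of circumradius 6.499 (√(r²−h²) with h=0.1 from center) (area = (24/2)·6.499²·sin(360°/24) = 131.19 mm²); the cone at (-3.5, -0.5) (r1=3→r2=1.5) has section circumradius 2.805 here — a regular 24-gon (area = (24/2)·2.805²·sin(360°/24) = 24.44 mm²); the cube at (10.5, 3.5) (footprint 21.5×15) is included at this height (area 322.50 mm²); Merging all regions: the regions partially overlap — summed areas 478.13 mm² minus the doubly-counted overlap 24.44 mm² gives 453.69 mm² — area = 453.69 mm²; (rotated 35° about Z; rotation is an isometry so areas/perimeters/island counts are preserved). Overall, the cross-section has 2 separate islands. Net area = 453.69 mm².

453.69 mm²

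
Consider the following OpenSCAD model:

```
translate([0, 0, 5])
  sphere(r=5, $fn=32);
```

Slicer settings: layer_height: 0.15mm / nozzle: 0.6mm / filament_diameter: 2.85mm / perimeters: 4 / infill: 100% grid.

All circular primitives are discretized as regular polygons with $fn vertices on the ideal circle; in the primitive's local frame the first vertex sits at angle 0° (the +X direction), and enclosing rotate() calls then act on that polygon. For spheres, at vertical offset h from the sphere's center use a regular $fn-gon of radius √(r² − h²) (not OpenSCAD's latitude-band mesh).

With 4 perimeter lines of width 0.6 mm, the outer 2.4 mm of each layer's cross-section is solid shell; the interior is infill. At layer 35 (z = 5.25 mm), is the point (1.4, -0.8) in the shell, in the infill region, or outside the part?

infill

At z = 5.25 mm: the sphere: section is a regular 32-gon, circumradius = √(r²−h²) = √(5²−0.25²) = 4.994. Overall, the cross-section is a single solid region. The nearest boundary edge runs (4.15, -2.77)→(4.61, -1.91); distance from the point to it = 3.36 mm. The point is inside the cross-section and 3.36 mm from the nearest boundary — more than the 2.4 mm shell width (4 × 0.6), so it's in the infill interior.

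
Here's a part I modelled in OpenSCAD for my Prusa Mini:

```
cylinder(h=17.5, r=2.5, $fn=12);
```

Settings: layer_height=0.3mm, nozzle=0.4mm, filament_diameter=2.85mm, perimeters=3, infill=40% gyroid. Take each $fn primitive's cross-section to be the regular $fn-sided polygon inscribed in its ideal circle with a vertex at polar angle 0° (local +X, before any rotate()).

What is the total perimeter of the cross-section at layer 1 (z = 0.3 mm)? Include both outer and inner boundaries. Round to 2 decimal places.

15.53 mm

At z = 0.3 mm: the r=2.5 cylinder gives a regular 12-gon of circumradius 2.5 (constant along its height) (perimeter = 2·12·2.500·sin(180°/12) = 15.53 mm). Overall, the cross-section is a single solid region. Total boundary length (outer) = 15.53 mm.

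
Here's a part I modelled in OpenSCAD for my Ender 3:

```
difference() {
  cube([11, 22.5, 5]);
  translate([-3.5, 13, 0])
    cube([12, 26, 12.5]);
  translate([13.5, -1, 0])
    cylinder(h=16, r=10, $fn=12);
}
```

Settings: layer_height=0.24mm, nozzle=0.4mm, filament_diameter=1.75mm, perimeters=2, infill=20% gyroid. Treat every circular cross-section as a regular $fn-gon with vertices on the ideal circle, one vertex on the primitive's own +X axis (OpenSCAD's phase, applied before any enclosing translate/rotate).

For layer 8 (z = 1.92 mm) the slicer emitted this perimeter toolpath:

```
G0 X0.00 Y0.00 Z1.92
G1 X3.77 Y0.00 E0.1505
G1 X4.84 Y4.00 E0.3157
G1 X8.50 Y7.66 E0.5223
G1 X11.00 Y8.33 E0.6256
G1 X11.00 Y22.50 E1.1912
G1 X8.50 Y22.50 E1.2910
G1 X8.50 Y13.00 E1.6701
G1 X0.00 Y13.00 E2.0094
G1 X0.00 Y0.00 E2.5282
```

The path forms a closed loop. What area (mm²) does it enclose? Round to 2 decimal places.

123.28 mm²

Apply the shoelace formula to the sequence of (X, Y) vertices; enclosed area = 123.28 mm².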